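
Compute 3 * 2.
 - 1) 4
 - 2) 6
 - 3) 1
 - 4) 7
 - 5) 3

3 * 2 = 6
2) 6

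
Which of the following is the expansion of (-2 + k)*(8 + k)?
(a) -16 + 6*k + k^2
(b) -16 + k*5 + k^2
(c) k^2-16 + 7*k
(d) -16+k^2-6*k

Expanding (-2 + k)*(8 + k):
= -16 + 6*k + k^2
a) -16 + 6*k + k^2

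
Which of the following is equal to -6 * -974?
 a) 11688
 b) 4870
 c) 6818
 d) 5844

-6 * -974 = 5844
d) 5844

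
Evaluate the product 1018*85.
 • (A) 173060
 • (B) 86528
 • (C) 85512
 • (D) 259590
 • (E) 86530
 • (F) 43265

1018 * 85 = 86530
E) 86530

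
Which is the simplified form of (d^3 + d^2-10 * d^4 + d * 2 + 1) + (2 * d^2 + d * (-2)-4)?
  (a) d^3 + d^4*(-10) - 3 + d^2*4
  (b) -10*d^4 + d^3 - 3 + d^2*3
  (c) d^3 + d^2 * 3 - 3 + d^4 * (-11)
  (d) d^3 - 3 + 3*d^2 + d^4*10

Adding the polynomials and combining like terms:
(d^3 + d^2 - 10*d^4 + d*2 + 1) + (2*d^2 + d*(-2) - 4)
= -10*d^4 + d^3 - 3 + d^2*3
b) -10*d^4 + d^3 - 3 + d^2*3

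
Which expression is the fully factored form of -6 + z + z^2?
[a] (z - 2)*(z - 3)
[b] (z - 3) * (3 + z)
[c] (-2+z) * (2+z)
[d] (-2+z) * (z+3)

We need to factor -6 + z + z^2.
The factored form is (-2+z) * (z+3).
d) (-2+z) * (z+3)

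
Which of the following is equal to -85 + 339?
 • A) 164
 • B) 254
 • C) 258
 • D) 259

-85 + 339 = 254
B) 254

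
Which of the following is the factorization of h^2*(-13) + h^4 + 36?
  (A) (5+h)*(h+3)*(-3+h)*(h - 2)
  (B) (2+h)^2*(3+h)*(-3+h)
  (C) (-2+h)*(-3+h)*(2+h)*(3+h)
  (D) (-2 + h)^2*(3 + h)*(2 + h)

We need to factor h^2*(-13) + h^4 + 36.
The factored form is (-2+h)*(-3+h)*(2+h)*(3+h).
C) (-2+h)*(-3+h)*(2+h)*(3+h)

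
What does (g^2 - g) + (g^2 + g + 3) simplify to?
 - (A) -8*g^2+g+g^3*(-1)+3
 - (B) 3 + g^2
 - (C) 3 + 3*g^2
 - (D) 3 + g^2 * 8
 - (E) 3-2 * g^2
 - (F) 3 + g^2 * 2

Adding the polynomials and combining like terms:
(g^2 - g) + (g^2 + g + 3)
= 3 + g^2 * 2
F) 3 + g^2 * 2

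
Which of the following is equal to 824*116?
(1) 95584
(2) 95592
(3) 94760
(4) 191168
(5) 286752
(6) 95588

824 * 116 = 95584
1) 95584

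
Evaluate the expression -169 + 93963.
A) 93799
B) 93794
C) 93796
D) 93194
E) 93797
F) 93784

-169 + 93963 = 93794
B) 93794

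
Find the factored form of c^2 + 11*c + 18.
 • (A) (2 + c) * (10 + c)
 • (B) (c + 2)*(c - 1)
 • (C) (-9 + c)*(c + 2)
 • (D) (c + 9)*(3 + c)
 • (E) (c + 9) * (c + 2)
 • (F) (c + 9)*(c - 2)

We need to factor c^2 + 11*c + 18.
The factored form is (c + 9) * (c + 2).
E) (c + 9) * (c + 2)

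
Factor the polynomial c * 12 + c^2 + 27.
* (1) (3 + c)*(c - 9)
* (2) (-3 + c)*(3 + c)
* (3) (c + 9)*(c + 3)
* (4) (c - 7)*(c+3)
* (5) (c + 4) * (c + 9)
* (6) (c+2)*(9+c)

We need to factor c * 12 + c^2 + 27.
The factored form is (c + 9)*(c + 3).
3) (c + 9)*(c + 3)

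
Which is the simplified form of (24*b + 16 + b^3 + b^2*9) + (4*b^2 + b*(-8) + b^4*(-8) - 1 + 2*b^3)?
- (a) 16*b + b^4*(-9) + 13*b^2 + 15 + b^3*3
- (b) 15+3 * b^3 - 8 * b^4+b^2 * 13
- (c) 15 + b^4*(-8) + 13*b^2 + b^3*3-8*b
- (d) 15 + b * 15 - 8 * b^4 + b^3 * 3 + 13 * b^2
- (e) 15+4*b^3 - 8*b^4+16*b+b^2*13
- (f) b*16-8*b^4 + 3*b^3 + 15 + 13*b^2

Adding the polynomials and combining like terms:
(24*b + 16 + b^3 + b^2*9) + (4*b^2 + b*(-8) + b^4*(-8) - 1 + 2*b^3)
= b*16-8*b^4 + 3*b^3 + 15 + 13*b^2
f) b*16-8*b^4 + 3*b^3 + 15 + 13*b^2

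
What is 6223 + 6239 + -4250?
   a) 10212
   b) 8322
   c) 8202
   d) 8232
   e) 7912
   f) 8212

First: 6223 + 6239 = 12462
Then: 12462 + -4250 = 8212
f) 8212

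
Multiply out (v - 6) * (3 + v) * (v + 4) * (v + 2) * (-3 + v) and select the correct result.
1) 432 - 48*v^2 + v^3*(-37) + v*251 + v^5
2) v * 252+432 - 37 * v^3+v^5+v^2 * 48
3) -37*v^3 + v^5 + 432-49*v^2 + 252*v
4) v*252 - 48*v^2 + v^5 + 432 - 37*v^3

Expanding (v - 6) * (3 + v) * (v + 4) * (v + 2) * (-3 + v):
= v*252 - 48*v^2 + v^5 + 432 - 37*v^3
4) v*252 - 48*v^2 + v^5 + 432 - 37*v^3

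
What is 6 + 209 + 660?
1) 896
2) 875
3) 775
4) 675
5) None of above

First: 6 + 209 = 215
Then: 215 + 660 = 875
2) 875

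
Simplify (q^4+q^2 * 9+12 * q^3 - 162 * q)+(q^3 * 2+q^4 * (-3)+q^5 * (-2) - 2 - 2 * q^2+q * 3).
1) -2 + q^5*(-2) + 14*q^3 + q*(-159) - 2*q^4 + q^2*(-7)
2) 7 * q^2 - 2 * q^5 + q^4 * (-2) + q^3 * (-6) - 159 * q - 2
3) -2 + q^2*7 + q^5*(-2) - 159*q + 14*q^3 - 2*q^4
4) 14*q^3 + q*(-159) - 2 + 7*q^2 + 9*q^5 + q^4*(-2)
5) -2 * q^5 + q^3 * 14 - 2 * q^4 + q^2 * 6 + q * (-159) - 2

Adding the polynomials and combining like terms:
(q^4 + q^2*9 + 12*q^3 - 162*q) + (q^3*2 + q^4*(-3) + q^5*(-2) - 2 - 2*q^2 + q*3)
= -2 + q^2*7 + q^5*(-2) - 159*q + 14*q^3 - 2*q^4
3) -2 + q^2*7 + q^5*(-2) - 159*q + 14*q^3 - 2*q^4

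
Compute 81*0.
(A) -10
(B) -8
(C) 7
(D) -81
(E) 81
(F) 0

81 * 0 = 0
F) 0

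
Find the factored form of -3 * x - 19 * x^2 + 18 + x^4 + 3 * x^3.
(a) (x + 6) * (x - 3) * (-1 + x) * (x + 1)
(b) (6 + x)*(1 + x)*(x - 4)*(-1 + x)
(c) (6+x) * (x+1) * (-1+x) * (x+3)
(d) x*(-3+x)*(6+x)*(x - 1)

We need to factor -3 * x - 19 * x^2 + 18 + x^4 + 3 * x^3.
The factored form is (x + 6) * (x - 3) * (-1 + x) * (x + 1).
a) (x + 6) * (x - 3) * (-1 + x) * (x + 1)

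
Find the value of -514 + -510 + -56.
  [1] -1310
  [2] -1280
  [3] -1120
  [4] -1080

First: -514 + -510 = -1024
Then: -1024 + -56 = -1080
4) -1080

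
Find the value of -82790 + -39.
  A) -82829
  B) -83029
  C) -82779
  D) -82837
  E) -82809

-82790 + -39 = -82829
A) -82829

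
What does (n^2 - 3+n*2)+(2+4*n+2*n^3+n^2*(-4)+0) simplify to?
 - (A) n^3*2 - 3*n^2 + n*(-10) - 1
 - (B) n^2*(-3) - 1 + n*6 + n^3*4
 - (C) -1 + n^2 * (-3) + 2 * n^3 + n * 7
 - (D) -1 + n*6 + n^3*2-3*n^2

Adding the polynomials and combining like terms:
(n^2 - 3 + n*2) + (2 + 4*n + 2*n^3 + n^2*(-4) + 0)
= -1 + n*6 + n^3*2-3*n^2
D) -1 + n*6 + n^3*2-3*n^2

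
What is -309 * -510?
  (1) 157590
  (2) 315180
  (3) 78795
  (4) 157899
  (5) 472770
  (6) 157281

-309 * -510 = 157590
1) 157590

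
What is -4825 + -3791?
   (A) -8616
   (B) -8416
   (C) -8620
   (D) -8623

-4825 + -3791 = -8616
A) -8616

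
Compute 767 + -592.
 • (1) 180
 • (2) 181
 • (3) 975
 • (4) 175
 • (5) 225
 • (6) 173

767 + -592 = 175
4) 175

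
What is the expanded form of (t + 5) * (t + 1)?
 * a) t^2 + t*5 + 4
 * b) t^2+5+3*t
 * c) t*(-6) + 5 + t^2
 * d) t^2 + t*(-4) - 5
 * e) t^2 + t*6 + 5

Expanding (t + 5) * (t + 1):
= t^2 + t*6 + 5
e) t^2 + t*6 + 5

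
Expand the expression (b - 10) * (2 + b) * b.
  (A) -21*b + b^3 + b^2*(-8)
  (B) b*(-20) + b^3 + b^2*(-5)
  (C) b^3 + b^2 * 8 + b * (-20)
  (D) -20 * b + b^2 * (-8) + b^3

Expanding (b - 10) * (2 + b) * b:
= -20 * b + b^2 * (-8) + b^3
D) -20 * b + b^2 * (-8) + b^3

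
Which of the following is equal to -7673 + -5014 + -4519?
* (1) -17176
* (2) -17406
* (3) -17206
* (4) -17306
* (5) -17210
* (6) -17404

First: -7673 + -5014 = -12687
Then: -12687 + -4519 = -17206
3) -17206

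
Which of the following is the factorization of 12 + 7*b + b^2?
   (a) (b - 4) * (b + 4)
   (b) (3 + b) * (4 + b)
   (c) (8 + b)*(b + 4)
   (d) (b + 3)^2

We need to factor 12 + 7*b + b^2.
The factored form is (3 + b) * (4 + b).
b) (3 + b) * (4 + b)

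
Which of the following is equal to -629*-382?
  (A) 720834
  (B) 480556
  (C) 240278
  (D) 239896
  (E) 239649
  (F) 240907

-629 * -382 = 240278
C) 240278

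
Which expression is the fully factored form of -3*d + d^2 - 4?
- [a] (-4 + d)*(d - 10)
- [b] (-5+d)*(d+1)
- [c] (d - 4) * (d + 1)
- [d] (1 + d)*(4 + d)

We need to factor -3*d + d^2 - 4.
The factored form is (d - 4) * (d + 1).
c) (d - 4) * (d + 1)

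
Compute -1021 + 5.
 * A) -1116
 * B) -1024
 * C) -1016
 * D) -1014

-1021 + 5 = -1016
C) -1016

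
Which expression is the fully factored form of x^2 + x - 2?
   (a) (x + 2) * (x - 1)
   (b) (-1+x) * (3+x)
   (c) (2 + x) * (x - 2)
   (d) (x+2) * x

We need to factor x^2 + x - 2.
The factored form is (x + 2) * (x - 1).
a) (x + 2) * (x - 1)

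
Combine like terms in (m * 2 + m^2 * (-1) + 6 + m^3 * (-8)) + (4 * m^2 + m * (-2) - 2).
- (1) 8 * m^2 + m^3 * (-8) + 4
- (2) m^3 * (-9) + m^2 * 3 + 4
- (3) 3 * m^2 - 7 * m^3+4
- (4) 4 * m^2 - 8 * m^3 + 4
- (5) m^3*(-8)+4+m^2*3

Adding the polynomials and combining like terms:
(m*2 + m^2*(-1) + 6 + m^3*(-8)) + (4*m^2 + m*(-2) - 2)
= m^3*(-8)+4+m^2*3
5) m^3*(-8)+4+m^2*3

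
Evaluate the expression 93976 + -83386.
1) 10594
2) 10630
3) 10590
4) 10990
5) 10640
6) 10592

93976 + -83386 = 10590
3) 10590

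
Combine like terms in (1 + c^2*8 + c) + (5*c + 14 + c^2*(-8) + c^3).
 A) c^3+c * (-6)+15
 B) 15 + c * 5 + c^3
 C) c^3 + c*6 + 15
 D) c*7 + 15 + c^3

Adding the polynomials and combining like terms:
(1 + c^2*8 + c) + (5*c + 14 + c^2*(-8) + c^3)
= c^3 + c*6 + 15
C) c^3 + c*6 + 15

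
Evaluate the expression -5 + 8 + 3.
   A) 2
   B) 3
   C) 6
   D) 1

First: -5 + 8 = 3
Then: 3 + 3 = 6
C) 6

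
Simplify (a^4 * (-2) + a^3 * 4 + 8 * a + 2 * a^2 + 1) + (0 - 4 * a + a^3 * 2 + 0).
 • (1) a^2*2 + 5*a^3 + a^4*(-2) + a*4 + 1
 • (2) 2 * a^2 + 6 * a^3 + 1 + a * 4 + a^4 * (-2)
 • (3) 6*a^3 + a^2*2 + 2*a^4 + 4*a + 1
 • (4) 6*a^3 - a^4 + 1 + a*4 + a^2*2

Adding the polynomials and combining like terms:
(a^4*(-2) + a^3*4 + 8*a + 2*a^2 + 1) + (0 - 4*a + a^3*2 + 0)
= 2 * a^2 + 6 * a^3 + 1 + a * 4 + a^4 * (-2)
2) 2 * a^2 + 6 * a^3 + 1 + a * 4 + a^4 * (-2)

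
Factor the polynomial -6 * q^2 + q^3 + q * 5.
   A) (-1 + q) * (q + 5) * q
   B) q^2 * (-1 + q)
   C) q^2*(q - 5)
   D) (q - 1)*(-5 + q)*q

We need to factor -6 * q^2 + q^3 + q * 5.
The factored form is (q - 1)*(-5 + q)*q.
D) (q - 1)*(-5 + q)*q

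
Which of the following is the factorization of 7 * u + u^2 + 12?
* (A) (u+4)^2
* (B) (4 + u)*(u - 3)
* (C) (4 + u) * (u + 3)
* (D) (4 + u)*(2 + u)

We need to factor 7 * u + u^2 + 12.
The factored form is (4 + u) * (u + 3).
C) (4 + u) * (u + 3)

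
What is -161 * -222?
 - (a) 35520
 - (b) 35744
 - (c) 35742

-161 * -222 = 35742
c) 35742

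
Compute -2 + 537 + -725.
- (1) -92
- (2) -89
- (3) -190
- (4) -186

First: -2 + 537 = 535
Then: 535 + -725 = -190
3) -190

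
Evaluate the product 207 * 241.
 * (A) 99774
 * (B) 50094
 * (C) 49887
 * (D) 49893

207 * 241 = 49887
C) 49887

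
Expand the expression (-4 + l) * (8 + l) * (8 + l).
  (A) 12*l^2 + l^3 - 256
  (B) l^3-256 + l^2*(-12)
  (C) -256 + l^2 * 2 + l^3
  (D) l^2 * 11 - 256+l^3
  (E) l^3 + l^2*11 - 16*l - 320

Expanding (-4 + l) * (8 + l) * (8 + l):
= 12*l^2 + l^3 - 256
A) 12*l^2 + l^3 - 256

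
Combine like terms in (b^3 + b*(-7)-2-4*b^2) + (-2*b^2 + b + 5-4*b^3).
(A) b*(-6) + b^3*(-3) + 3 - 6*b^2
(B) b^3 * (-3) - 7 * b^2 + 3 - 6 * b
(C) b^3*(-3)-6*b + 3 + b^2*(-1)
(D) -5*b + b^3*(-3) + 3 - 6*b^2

Adding the polynomials and combining like terms:
(b^3 + b*(-7) - 2 - 4*b^2) + (-2*b^2 + b + 5 - 4*b^3)
= b*(-6) + b^3*(-3) + 3 - 6*b^2
A) b*(-6) + b^3*(-3) + 3 - 6*b^2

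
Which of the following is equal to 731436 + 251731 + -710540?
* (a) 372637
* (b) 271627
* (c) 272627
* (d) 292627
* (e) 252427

First: 731436 + 251731 = 983167
Then: 983167 + -710540 = 272627
c) 272627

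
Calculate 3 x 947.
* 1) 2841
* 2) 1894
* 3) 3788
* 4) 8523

3 * 947 = 2841
1) 2841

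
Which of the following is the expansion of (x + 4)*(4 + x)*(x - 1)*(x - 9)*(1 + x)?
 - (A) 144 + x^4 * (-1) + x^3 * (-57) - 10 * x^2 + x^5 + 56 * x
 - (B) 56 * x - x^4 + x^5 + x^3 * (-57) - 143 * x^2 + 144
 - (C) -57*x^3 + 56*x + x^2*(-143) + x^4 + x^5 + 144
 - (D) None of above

Expanding (x + 4)*(4 + x)*(x - 1)*(x - 9)*(1 + x):
= 56 * x - x^4 + x^5 + x^3 * (-57) - 143 * x^2 + 144
B) 56 * x - x^4 + x^5 + x^3 * (-57) - 143 * x^2 + 144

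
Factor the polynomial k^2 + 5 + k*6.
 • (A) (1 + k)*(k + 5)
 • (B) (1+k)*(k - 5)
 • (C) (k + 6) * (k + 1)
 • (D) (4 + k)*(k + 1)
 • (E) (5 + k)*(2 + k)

We need to factor k^2 + 5 + k*6.
The factored form is (1 + k)*(k + 5).
A) (1 + k)*(k + 5)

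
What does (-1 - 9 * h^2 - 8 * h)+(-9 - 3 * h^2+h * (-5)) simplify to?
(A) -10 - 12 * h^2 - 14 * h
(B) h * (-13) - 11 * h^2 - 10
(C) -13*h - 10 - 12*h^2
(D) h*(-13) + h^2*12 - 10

Adding the polynomials and combining like terms:
(-1 - 9*h^2 - 8*h) + (-9 - 3*h^2 + h*(-5))
= -13*h - 10 - 12*h^2
C) -13*h - 10 - 12*h^2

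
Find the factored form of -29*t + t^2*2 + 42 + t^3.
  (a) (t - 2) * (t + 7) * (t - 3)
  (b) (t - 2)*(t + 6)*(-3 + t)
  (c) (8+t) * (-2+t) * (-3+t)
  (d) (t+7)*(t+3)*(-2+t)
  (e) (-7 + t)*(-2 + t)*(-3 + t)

We need to factor -29*t + t^2*2 + 42 + t^3.
The factored form is (t - 2) * (t + 7) * (t - 3).
a) (t - 2) * (t + 7) * (t - 3)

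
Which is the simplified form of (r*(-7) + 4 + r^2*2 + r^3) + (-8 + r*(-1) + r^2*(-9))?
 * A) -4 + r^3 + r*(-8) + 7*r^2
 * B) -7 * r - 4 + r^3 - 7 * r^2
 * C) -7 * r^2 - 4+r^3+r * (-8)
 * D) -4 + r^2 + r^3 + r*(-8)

Adding the polynomials and combining like terms:
(r*(-7) + 4 + r^2*2 + r^3) + (-8 + r*(-1) + r^2*(-9))
= -7 * r^2 - 4+r^3+r * (-8)
C) -7 * r^2 - 4+r^3+r * (-8)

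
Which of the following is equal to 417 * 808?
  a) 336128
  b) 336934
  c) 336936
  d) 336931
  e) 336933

417 * 808 = 336936
c) 336936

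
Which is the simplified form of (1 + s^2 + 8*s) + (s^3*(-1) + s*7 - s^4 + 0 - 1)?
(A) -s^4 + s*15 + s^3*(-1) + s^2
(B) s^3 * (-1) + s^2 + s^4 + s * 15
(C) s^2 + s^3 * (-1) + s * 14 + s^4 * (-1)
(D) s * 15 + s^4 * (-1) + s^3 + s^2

Adding the polynomials and combining like terms:
(1 + s^2 + 8*s) + (s^3*(-1) + s*7 - s^4 + 0 - 1)
= -s^4 + s*15 + s^3*(-1) + s^2
A) -s^4 + s*15 + s^3*(-1) + s^2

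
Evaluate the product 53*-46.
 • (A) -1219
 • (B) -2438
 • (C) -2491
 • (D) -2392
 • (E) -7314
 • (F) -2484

53 * -46 = -2438
B) -2438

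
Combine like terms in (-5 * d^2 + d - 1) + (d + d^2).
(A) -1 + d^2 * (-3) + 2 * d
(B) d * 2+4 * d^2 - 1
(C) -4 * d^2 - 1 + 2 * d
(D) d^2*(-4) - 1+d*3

Adding the polynomials and combining like terms:
(-5*d^2 + d - 1) + (d + d^2)
= -4 * d^2 - 1 + 2 * d
C) -4 * d^2 - 1 + 2 * d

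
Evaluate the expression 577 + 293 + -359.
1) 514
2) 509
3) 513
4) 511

First: 577 + 293 = 870
Then: 870 + -359 = 511
4) 511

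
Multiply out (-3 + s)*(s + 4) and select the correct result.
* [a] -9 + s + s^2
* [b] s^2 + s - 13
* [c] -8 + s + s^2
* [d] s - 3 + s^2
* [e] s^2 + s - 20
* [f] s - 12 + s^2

Expanding (-3 + s)*(s + 4):
= s - 12 + s^2
f) s - 12 + s^2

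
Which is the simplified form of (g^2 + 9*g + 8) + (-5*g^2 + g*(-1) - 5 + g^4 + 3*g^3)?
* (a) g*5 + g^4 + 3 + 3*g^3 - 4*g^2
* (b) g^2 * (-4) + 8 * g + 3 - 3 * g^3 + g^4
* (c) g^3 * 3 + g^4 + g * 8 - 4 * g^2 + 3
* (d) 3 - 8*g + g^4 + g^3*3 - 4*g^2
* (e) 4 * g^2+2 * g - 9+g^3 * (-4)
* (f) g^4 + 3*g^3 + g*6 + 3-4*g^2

Adding the polynomials and combining like terms:
(g^2 + 9*g + 8) + (-5*g^2 + g*(-1) - 5 + g^4 + 3*g^3)
= g^3 * 3 + g^4 + g * 8 - 4 * g^2 + 3
c) g^3 * 3 + g^4 + g * 8 - 4 * g^2 + 3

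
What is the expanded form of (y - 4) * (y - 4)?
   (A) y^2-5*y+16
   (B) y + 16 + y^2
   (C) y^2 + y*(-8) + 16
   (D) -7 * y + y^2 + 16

Expanding (y - 4) * (y - 4):
= y^2 + y*(-8) + 16
C) y^2 + y*(-8) + 16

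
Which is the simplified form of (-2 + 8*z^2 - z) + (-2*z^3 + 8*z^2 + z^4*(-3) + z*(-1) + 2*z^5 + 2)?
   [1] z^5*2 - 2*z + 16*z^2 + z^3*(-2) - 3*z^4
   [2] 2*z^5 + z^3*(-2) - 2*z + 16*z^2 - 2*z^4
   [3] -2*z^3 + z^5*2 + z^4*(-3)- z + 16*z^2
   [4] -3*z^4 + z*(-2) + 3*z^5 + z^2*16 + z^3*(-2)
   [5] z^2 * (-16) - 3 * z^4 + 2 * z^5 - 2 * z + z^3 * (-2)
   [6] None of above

Adding the polynomials and combining like terms:
(-2 + 8*z^2 - z) + (-2*z^3 + 8*z^2 + z^4*(-3) + z*(-1) + 2*z^5 + 2)
= z^5*2 - 2*z + 16*z^2 + z^3*(-2) - 3*z^4
1) z^5*2 - 2*z + 16*z^2 + z^3*(-2) - 3*z^4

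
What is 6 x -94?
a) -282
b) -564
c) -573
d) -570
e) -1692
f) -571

6 * -94 = -564
b) -564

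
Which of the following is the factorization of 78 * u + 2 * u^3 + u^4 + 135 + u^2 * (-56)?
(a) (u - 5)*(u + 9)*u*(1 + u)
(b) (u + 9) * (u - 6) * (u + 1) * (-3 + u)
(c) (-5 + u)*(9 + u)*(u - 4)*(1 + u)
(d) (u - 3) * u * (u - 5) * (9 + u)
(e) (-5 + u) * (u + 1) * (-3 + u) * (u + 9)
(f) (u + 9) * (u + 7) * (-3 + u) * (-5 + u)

We need to factor 78 * u + 2 * u^3 + u^4 + 135 + u^2 * (-56).
The factored form is (-5 + u) * (u + 1) * (-3 + u) * (u + 9).
e) (-5 + u) * (u + 1) * (-3 + u) * (u + 9)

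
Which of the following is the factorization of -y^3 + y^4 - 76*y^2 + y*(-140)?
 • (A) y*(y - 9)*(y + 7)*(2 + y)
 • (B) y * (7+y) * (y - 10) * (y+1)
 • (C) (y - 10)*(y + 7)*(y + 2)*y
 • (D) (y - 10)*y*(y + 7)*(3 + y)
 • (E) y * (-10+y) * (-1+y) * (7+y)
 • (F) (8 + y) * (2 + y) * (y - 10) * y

We need to factor -y^3 + y^4 - 76*y^2 + y*(-140).
The factored form is (y - 10)*(y + 7)*(y + 2)*y.
C) (y - 10)*(y + 7)*(y + 2)*y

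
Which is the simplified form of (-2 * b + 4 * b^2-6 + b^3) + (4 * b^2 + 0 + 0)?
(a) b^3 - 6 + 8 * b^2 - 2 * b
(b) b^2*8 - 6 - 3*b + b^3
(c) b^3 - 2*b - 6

Adding the polynomials and combining like terms:
(-2*b + 4*b^2 - 6 + b^3) + (4*b^2 + 0 + 0)
= b^3 - 6 + 8 * b^2 - 2 * b
a) b^3 - 6 + 8 * b^2 - 2 * b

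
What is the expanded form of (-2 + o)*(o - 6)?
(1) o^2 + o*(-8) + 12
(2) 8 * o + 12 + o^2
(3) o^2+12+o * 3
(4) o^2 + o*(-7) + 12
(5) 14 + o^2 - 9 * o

Expanding (-2 + o)*(o - 6):
= o^2 + o*(-8) + 12
1) o^2 + o*(-8) + 12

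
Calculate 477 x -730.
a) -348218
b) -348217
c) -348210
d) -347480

477 * -730 = -348210
c) -348210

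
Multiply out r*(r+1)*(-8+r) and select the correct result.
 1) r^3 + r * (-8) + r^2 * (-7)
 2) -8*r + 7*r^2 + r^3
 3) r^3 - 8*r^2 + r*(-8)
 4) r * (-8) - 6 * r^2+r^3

Expanding r*(r+1)*(-8+r):
= r^3 + r * (-8) + r^2 * (-7)
1) r^3 + r * (-8) + r^2 * (-7)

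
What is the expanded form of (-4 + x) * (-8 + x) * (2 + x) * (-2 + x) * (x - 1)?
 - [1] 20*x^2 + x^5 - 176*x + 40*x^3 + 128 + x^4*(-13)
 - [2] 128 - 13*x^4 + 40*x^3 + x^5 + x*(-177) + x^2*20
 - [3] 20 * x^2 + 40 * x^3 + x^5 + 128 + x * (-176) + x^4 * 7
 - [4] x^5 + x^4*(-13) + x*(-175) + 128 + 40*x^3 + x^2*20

Expanding (-4 + x) * (-8 + x) * (2 + x) * (-2 + x) * (x - 1):
= 20*x^2 + x^5 - 176*x + 40*x^3 + 128 + x^4*(-13)
1) 20*x^2 + x^5 - 176*x + 40*x^3 + 128 + x^4*(-13)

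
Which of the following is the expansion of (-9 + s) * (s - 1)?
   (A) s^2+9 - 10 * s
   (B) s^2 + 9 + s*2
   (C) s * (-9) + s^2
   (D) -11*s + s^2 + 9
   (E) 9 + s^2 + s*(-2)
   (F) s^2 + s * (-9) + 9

Expanding (-9 + s) * (s - 1):
= s^2+9 - 10 * s
A) s^2+9 - 10 * s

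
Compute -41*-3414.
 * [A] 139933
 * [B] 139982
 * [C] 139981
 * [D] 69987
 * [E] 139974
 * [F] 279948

-41 * -3414 = 139974
E) 139974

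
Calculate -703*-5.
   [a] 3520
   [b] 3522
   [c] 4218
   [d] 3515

-703 * -5 = 3515
d) 3515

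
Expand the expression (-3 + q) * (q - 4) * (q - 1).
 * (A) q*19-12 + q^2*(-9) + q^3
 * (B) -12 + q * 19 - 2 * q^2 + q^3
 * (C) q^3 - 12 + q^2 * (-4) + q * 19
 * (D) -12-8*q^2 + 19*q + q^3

Expanding (-3 + q) * (q - 4) * (q - 1):
= -12-8*q^2 + 19*q + q^3
D) -12-8*q^2 + 19*q + q^3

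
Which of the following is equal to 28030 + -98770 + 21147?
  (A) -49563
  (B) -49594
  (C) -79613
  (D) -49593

First: 28030 + -98770 = -70740
Then: -70740 + 21147 = -49593
D) -49593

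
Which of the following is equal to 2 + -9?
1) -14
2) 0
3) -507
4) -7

2 + -9 = -7
4) -7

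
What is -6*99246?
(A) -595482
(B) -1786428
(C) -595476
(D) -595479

-6 * 99246 = -595476
C) -595476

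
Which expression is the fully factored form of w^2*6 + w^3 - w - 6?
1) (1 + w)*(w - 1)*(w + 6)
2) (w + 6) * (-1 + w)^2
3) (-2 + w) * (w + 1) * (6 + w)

We need to factor w^2*6 + w^3 - w - 6.
The factored form is (1 + w)*(w - 1)*(w + 6).
1) (1 + w)*(w - 1)*(w + 6)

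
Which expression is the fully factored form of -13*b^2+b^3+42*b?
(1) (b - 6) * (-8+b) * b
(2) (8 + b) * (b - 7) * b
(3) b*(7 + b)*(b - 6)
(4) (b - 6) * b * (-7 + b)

We need to factor -13*b^2+b^3+42*b.
The factored form is (b - 6) * b * (-7 + b).
4) (b - 6) * b * (-7 + b)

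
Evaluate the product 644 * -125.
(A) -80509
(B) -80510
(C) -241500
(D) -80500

644 * -125 = -80500
D) -80500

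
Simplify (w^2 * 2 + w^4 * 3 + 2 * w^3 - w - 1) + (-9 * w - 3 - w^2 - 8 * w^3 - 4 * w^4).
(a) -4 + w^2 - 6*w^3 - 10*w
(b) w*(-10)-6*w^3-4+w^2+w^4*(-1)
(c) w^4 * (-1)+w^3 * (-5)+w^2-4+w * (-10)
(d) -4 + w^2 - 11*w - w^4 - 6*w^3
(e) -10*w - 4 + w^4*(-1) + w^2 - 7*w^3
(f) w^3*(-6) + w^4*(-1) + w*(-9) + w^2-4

Adding the polynomials and combining like terms:
(w^2*2 + w^4*3 + 2*w^3 - w - 1) + (-9*w - 3 - w^2 - 8*w^3 - 4*w^4)
= w*(-10)-6*w^3-4+w^2+w^4*(-1)
b) w*(-10)-6*w^3-4+w^2+w^4*(-1)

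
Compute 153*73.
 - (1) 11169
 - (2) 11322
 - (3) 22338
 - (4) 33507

153 * 73 = 11169
1) 11169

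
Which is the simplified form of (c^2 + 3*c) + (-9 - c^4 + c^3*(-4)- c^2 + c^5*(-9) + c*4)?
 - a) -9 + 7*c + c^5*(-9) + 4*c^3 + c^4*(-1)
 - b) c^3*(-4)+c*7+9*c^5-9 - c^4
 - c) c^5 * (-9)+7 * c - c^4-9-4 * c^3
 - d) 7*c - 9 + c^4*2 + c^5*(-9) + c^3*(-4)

Adding the polynomials and combining like terms:
(c^2 + 3*c) + (-9 - c^4 + c^3*(-4) - c^2 + c^5*(-9) + c*4)
= c^5 * (-9)+7 * c - c^4-9-4 * c^3
c) c^5 * (-9)+7 * c - c^4-9-4 * c^3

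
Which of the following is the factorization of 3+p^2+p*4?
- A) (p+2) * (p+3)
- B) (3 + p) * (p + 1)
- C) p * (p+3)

We need to factor 3+p^2+p*4.
The factored form is (3 + p) * (p + 1).
B) (3 + p) * (p + 1)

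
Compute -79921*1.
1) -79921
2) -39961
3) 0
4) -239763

-79921 * 1 = -79921
1) -79921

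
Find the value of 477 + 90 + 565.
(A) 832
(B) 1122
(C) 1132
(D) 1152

First: 477 + 90 = 567
Then: 567 + 565 = 1132
C) 1132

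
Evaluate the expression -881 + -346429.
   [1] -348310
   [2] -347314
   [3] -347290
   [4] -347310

-881 + -346429 = -347310
4) -347310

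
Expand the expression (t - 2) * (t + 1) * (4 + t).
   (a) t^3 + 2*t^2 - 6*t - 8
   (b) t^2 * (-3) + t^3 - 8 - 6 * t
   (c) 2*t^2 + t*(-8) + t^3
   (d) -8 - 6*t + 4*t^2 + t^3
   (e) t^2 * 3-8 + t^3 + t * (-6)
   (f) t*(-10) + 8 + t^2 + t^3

Expanding (t - 2) * (t + 1) * (4 + t):
= t^2 * 3-8 + t^3 + t * (-6)
e) t^2 * 3-8 + t^3 + t * (-6)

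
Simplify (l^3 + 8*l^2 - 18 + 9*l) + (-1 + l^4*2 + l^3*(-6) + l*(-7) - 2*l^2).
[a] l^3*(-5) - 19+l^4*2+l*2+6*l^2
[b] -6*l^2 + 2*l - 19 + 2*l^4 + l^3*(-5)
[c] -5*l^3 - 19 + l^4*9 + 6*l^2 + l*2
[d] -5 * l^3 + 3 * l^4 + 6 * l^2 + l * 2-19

Adding the polynomials and combining like terms:
(l^3 + 8*l^2 - 18 + 9*l) + (-1 + l^4*2 + l^3*(-6) + l*(-7) - 2*l^2)
= l^3*(-5) - 19+l^4*2+l*2+6*l^2
a) l^3*(-5) - 19+l^4*2+l*2+6*l^2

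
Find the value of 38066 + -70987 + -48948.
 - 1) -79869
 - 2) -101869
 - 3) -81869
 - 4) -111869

First: 38066 + -70987 = -32921
Then: -32921 + -48948 = -81869
3) -81869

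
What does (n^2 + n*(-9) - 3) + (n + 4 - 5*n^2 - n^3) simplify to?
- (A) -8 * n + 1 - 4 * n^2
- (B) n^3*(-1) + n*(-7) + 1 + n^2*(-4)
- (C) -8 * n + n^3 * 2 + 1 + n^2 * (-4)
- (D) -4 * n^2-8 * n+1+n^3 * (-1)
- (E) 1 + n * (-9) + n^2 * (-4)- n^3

Adding the polynomials and combining like terms:
(n^2 + n*(-9) - 3) + (n + 4 - 5*n^2 - n^3)
= -4 * n^2-8 * n+1+n^3 * (-1)
D) -4 * n^2-8 * n+1+n^3 * (-1)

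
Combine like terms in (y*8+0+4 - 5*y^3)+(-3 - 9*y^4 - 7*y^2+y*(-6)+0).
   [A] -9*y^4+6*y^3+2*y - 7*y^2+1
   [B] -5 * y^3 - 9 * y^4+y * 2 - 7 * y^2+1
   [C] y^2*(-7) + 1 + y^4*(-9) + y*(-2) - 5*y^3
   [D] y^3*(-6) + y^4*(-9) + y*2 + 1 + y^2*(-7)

Adding the polynomials and combining like terms:
(y*8 + 0 + 4 - 5*y^3) + (-3 - 9*y^4 - 7*y^2 + y*(-6) + 0)
= -5 * y^3 - 9 * y^4+y * 2 - 7 * y^2+1
B) -5 * y^3 - 9 * y^4+y * 2 - 7 * y^2+1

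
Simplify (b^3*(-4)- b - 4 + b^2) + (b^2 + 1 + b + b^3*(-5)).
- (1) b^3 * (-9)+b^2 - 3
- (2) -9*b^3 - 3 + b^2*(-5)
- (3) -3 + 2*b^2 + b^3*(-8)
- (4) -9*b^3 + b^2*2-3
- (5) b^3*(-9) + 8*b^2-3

Adding the polynomials and combining like terms:
(b^3*(-4) - b - 4 + b^2) + (b^2 + 1 + b + b^3*(-5))
= -9*b^3 + b^2*2-3
4) -9*b^3 + b^2*2-3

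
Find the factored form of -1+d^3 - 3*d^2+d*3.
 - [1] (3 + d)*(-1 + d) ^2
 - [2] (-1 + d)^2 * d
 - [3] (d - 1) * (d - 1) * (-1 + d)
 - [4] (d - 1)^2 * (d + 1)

We need to factor -1+d^3 - 3*d^2+d*3.
The factored form is (d - 1) * (d - 1) * (-1 + d).
3) (d - 1) * (d - 1) * (-1 + d)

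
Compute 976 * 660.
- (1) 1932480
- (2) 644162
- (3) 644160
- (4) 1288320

976 * 660 = 644160
3) 644160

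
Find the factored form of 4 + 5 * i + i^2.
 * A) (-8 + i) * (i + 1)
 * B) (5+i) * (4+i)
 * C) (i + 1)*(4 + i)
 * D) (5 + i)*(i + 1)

We need to factor 4 + 5 * i + i^2.
The factored form is (i + 1)*(4 + i).
C) (i + 1)*(4 + i)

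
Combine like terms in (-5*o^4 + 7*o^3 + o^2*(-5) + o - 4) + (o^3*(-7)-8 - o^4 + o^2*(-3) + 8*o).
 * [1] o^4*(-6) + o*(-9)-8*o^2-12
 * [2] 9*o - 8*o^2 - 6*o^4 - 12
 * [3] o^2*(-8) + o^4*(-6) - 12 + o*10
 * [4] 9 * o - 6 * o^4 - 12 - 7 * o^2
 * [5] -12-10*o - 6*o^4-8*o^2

Adding the polynomials and combining like terms:
(-5*o^4 + 7*o^3 + o^2*(-5) + o - 4) + (o^3*(-7) - 8 - o^4 + o^2*(-3) + 8*o)
= 9*o - 8*o^2 - 6*o^4 - 12
2) 9*o - 8*o^2 - 6*o^4 - 12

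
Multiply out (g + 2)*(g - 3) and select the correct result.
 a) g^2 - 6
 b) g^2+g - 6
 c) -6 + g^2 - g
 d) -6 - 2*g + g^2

Expanding (g + 2)*(g - 3):
= -6 + g^2 - g
c) -6 + g^2 - g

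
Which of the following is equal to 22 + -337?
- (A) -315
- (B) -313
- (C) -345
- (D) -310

22 + -337 = -315
A) -315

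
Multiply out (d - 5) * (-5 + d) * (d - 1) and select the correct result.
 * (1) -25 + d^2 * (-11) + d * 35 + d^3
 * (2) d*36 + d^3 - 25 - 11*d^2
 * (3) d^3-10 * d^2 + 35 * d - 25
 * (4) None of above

Expanding (d - 5) * (-5 + d) * (d - 1):
= -25 + d^2 * (-11) + d * 35 + d^3
1) -25 + d^2 * (-11) + d * 35 + d^3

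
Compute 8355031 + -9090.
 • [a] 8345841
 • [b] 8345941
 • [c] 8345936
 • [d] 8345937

8355031 + -9090 = 8345941
b) 8345941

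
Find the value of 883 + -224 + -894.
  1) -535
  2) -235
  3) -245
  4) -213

First: 883 + -224 = 659
Then: 659 + -894 = -235
2) -235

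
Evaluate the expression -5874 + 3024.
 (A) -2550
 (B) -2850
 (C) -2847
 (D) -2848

-5874 + 3024 = -2850
B) -2850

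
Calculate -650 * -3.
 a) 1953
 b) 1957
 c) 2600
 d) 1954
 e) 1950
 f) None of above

-650 * -3 = 1950
e) 1950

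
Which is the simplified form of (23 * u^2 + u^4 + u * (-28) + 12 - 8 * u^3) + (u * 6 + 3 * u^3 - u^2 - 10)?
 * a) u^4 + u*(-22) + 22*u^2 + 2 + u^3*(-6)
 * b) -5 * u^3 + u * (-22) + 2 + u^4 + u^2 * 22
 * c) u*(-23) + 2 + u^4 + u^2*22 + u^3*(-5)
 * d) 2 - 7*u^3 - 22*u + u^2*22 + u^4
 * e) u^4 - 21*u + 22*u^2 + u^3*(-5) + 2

Adding the polynomials and combining like terms:
(23*u^2 + u^4 + u*(-28) + 12 - 8*u^3) + (u*6 + 3*u^3 - u^2 - 10)
= -5 * u^3 + u * (-22) + 2 + u^4 + u^2 * 22
b) -5 * u^3 + u * (-22) + 2 + u^4 + u^2 * 22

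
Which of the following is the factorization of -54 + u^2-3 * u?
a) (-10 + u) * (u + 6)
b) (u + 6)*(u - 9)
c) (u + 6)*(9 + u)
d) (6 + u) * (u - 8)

We need to factor -54 + u^2-3 * u.
The factored form is (u + 6)*(u - 9).
b) (u + 6)*(u - 9)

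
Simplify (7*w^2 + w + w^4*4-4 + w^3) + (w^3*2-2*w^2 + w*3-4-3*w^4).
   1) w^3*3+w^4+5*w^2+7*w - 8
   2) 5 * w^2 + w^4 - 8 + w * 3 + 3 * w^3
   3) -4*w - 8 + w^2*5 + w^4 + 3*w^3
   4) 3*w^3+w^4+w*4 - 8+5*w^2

Adding the polynomials and combining like terms:
(7*w^2 + w + w^4*4 - 4 + w^3) + (w^3*2 - 2*w^2 + w*3 - 4 - 3*w^4)
= 3*w^3+w^4+w*4 - 8+5*w^2
4) 3*w^3+w^4+w*4 - 8+5*w^2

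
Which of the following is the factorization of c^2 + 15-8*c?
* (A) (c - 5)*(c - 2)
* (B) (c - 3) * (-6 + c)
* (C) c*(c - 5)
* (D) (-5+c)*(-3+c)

We need to factor c^2 + 15-8*c.
The factored form is (-5+c)*(-3+c).
D) (-5+c)*(-3+c)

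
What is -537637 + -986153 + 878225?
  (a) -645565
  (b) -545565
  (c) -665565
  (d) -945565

First: -537637 + -986153 = -1523790
Then: -1523790 + 878225 = -645565
a) -645565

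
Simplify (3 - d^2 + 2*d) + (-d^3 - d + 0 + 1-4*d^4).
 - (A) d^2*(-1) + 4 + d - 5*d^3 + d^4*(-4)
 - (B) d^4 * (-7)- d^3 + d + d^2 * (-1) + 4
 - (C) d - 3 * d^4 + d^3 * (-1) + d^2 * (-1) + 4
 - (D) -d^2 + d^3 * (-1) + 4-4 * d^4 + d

Adding the polynomials and combining like terms:
(3 - d^2 + 2*d) + (-d^3 - d + 0 + 1 - 4*d^4)
= -d^2 + d^3 * (-1) + 4-4 * d^4 + d
D) -d^2 + d^3 * (-1) + 4-4 * d^4 + d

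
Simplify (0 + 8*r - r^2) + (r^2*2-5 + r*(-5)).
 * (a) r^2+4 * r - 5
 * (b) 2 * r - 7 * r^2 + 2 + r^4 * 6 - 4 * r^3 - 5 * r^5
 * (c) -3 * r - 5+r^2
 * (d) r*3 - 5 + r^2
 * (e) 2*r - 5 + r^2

Adding the polynomials and combining like terms:
(0 + 8*r - r^2) + (r^2*2 - 5 + r*(-5))
= r*3 - 5 + r^2
d) r*3 - 5 + r^2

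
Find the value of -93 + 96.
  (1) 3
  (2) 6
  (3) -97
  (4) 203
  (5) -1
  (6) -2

-93 + 96 = 3
1) 3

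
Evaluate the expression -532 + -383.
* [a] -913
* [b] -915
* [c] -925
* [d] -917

-532 + -383 = -915
b) -915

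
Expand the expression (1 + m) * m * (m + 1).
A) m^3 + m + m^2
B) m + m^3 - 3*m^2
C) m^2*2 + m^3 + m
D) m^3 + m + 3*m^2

Expanding (1 + m) * m * (m + 1):
= m^2*2 + m^3 + m
C) m^2*2 + m^3 + m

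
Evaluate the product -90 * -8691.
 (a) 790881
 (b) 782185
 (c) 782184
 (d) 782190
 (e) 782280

-90 * -8691 = 782190
d) 782190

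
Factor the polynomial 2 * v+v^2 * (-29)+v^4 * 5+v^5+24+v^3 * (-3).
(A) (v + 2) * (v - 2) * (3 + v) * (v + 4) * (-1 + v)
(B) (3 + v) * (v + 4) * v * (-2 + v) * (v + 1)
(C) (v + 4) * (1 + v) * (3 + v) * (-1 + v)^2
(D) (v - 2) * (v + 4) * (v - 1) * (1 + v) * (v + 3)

We need to factor 2 * v+v^2 * (-29)+v^4 * 5+v^5+24+v^3 * (-3).
The factored form is (v - 2) * (v + 4) * (v - 1) * (1 + v) * (v + 3).
D) (v - 2) * (v + 4) * (v - 1) * (1 + v) * (v + 3)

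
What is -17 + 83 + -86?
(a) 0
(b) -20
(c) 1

First: -17 + 83 = 66
Then: 66 + -86 = -20
b) -20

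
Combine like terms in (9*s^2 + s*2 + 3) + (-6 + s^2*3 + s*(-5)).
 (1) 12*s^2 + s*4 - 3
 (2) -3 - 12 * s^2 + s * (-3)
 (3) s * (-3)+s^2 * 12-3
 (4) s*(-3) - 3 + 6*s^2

Adding the polynomials and combining like terms:
(9*s^2 + s*2 + 3) + (-6 + s^2*3 + s*(-5))
= s * (-3)+s^2 * 12-3
3) s * (-3)+s^2 * 12-3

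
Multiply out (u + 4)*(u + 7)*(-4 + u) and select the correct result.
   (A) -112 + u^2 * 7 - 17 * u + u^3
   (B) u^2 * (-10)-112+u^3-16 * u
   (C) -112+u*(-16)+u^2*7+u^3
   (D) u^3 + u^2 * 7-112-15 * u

Expanding (u + 4)*(u + 7)*(-4 + u):
= -112+u*(-16)+u^2*7+u^3
C) -112+u*(-16)+u^2*7+u^3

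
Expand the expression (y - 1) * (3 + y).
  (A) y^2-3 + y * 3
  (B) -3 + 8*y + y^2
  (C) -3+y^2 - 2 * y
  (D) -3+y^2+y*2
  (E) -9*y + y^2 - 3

Expanding (y - 1) * (3 + y):
= -3+y^2+y*2
D) -3+y^2+y*2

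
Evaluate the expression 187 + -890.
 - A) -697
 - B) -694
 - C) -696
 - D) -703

187 + -890 = -703
D) -703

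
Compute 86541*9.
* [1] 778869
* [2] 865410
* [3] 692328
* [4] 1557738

86541 * 9 = 778869
1) 778869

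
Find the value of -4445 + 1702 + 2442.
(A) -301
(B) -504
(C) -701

First: -4445 + 1702 = -2743
Then: -2743 + 2442 = -301
A) -301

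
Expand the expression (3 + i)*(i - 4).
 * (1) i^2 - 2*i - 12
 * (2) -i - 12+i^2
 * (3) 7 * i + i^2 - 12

Expanding (3 + i)*(i - 4):
= -i - 12+i^2
2) -i - 12+i^2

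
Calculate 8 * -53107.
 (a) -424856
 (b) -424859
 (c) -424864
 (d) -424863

8 * -53107 = -424856
a) -424856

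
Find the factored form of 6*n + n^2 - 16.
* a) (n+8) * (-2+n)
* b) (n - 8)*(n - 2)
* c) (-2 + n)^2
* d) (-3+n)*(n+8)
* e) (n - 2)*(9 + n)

We need to factor 6*n + n^2 - 16.
The factored form is (n+8) * (-2+n).
a) (n+8) * (-2+n)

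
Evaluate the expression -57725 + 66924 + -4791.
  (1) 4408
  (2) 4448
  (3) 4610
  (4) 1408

First: -57725 + 66924 = 9199
Then: 9199 + -4791 = 4408
1) 4408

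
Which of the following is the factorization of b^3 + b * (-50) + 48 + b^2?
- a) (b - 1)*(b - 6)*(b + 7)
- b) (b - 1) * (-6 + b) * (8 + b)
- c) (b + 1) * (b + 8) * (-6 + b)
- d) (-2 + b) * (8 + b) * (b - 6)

We need to factor b^3 + b * (-50) + 48 + b^2.
The factored form is (b - 1) * (-6 + b) * (8 + b).
b) (b - 1) * (-6 + b) * (8 + b)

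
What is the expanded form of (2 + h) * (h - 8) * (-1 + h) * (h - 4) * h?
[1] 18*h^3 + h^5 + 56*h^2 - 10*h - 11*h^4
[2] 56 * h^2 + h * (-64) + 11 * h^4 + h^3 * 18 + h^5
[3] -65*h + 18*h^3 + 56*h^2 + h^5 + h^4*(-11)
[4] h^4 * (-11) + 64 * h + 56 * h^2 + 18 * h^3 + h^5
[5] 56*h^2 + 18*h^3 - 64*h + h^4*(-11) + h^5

Expanding (2 + h) * (h - 8) * (-1 + h) * (h - 4) * h:
= 56*h^2 + 18*h^3 - 64*h + h^4*(-11) + h^5
5) 56*h^2 + 18*h^3 - 64*h + h^4*(-11) + h^5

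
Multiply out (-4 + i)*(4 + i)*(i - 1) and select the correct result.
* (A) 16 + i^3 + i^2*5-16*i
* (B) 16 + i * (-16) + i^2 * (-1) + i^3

Expanding (-4 + i)*(4 + i)*(i - 1):
= 16 + i * (-16) + i^2 * (-1) + i^3
B) 16 + i * (-16) + i^2 * (-1) + i^3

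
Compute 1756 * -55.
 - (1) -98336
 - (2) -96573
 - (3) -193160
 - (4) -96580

1756 * -55 = -96580
4) -96580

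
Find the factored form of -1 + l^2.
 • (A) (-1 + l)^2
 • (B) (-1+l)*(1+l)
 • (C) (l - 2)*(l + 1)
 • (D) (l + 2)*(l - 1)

We need to factor -1 + l^2.
The factored form is (-1+l)*(1+l).
B) (-1+l)*(1+l)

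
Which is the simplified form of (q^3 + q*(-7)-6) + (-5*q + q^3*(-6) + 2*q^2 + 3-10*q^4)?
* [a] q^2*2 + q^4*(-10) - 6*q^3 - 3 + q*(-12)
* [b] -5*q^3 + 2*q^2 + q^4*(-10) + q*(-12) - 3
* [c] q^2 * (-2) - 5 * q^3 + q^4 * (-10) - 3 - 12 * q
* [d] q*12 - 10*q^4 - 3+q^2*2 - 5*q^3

Adding the polynomials and combining like terms:
(q^3 + q*(-7) - 6) + (-5*q + q^3*(-6) + 2*q^2 + 3 - 10*q^4)
= -5*q^3 + 2*q^2 + q^4*(-10) + q*(-12) - 3
b) -5*q^3 + 2*q^2 + q^4*(-10) + q*(-12) - 3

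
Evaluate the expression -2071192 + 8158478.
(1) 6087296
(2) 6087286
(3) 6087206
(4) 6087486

-2071192 + 8158478 = 6087286
2) 6087286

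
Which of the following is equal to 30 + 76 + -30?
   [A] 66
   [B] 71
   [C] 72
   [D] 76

First: 30 + 76 = 106
Then: 106 + -30 = 76
D) 76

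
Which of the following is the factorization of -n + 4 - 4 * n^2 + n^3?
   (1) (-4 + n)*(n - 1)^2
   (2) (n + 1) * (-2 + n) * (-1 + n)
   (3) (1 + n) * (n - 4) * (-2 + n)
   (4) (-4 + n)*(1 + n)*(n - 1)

We need to factor -n + 4 - 4 * n^2 + n^3.
The factored form is (-4 + n)*(1 + n)*(n - 1).
4) (-4 + n)*(1 + n)*(n - 1)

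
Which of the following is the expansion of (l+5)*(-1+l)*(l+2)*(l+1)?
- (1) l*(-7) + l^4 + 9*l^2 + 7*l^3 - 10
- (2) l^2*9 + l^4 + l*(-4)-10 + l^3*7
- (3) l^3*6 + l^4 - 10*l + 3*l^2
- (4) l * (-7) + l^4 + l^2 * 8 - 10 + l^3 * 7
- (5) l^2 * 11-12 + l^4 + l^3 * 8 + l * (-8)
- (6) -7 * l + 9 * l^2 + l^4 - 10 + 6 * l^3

Expanding (l+5)*(-1+l)*(l+2)*(l+1):
= l*(-7) + l^4 + 9*l^2 + 7*l^3 - 10
1) l*(-7) + l^4 + 9*l^2 + 7*l^3 - 10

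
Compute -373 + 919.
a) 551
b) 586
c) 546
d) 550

-373 + 919 = 546
c) 546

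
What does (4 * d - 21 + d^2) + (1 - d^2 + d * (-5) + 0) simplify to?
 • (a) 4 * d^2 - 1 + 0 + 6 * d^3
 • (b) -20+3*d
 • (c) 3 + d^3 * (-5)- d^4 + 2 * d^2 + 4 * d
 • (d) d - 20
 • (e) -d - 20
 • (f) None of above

Adding the polynomials and combining like terms:
(4*d - 21 + d^2) + (1 - d^2 + d*(-5) + 0)
= -d - 20
e) -d - 20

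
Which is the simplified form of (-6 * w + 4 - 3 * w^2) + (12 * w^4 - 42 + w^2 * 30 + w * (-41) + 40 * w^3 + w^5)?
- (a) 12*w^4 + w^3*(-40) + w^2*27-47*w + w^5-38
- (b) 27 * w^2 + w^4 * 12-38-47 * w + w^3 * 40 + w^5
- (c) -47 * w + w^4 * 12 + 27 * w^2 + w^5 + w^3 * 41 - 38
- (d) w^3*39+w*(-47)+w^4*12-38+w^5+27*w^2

Adding the polynomials and combining like terms:
(-6*w + 4 - 3*w^2) + (12*w^4 - 42 + w^2*30 + w*(-41) + 40*w^3 + w^5)
= 27 * w^2 + w^4 * 12-38-47 * w + w^3 * 40 + w^5
b) 27 * w^2 + w^4 * 12-38-47 * w + w^3 * 40 + w^5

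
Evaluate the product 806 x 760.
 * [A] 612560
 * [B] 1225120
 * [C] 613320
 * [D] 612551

806 * 760 = 612560
A) 612560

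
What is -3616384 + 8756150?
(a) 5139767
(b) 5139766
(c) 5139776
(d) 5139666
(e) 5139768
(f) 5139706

-3616384 + 8756150 = 5139766
b) 5139766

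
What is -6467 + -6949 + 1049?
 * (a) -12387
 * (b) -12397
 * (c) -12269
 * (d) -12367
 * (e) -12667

First: -6467 + -6949 = -13416
Then: -13416 + 1049 = -12367
d) -12367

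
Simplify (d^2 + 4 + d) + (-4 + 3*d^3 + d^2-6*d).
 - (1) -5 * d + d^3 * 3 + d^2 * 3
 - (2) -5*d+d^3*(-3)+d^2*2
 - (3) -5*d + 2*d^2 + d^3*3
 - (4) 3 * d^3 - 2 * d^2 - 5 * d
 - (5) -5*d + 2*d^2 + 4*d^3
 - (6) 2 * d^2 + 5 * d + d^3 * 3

Adding the polynomials and combining like terms:
(d^2 + 4 + d) + (-4 + 3*d^3 + d^2 - 6*d)
= -5*d + 2*d^2 + d^3*3
3) -5*d + 2*d^2 + d^3*3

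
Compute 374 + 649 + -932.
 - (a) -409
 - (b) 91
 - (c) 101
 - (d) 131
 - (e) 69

First: 374 + 649 = 1023
Then: 1023 + -932 = 91
b) 91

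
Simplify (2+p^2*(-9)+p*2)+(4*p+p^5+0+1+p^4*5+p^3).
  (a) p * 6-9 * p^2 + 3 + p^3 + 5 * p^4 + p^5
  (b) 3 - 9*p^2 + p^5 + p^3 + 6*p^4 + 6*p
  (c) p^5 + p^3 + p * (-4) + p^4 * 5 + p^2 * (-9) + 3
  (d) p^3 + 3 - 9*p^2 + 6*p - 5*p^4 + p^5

Adding the polynomials and combining like terms:
(2 + p^2*(-9) + p*2) + (4*p + p^5 + 0 + 1 + p^4*5 + p^3)
= p * 6-9 * p^2 + 3 + p^3 + 5 * p^4 + p^5
a) p * 6-9 * p^2 + 3 + p^3 + 5 * p^4 + p^5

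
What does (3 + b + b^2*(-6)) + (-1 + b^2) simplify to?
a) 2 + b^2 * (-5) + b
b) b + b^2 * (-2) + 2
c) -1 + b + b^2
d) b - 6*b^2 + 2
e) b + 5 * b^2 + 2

Adding the polynomials and combining like terms:
(3 + b + b^2*(-6)) + (-1 + b^2)
= 2 + b^2 * (-5) + b
a) 2 + b^2 * (-5) + b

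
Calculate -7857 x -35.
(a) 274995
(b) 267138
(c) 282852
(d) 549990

-7857 * -35 = 274995
a) 274995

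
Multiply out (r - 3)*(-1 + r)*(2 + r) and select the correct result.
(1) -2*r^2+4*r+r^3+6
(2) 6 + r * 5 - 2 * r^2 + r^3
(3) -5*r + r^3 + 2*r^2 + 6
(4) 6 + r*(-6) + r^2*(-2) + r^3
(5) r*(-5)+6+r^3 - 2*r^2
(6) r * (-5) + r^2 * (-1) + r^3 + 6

Expanding (r - 3)*(-1 + r)*(2 + r):
= r*(-5)+6+r^3 - 2*r^2
5) r*(-5)+6+r^3 - 2*r^2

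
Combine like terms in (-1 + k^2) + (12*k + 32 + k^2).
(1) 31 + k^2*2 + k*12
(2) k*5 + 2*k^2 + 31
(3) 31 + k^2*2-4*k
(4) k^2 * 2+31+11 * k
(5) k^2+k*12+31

Adding the polynomials and combining like terms:
(-1 + k^2) + (12*k + 32 + k^2)
= 31 + k^2*2 + k*12
1) 31 + k^2*2 + k*12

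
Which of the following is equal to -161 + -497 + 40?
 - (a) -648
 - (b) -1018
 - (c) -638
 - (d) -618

First: -161 + -497 = -658
Then: -658 + 40 = -618
d) -618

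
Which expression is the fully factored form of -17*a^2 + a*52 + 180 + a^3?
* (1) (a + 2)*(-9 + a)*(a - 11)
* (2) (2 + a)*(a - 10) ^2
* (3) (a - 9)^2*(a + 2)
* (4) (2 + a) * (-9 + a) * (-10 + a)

We need to factor -17*a^2 + a*52 + 180 + a^3.
The factored form is (2 + a) * (-9 + a) * (-10 + a).
4) (2 + a) * (-9 + a) * (-10 + a)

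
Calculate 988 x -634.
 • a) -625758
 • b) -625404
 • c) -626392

988 * -634 = -626392
c) -626392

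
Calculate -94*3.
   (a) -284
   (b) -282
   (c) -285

-94 * 3 = -282
b) -282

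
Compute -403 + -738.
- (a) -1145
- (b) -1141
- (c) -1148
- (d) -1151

-403 + -738 = -1141
b) -1141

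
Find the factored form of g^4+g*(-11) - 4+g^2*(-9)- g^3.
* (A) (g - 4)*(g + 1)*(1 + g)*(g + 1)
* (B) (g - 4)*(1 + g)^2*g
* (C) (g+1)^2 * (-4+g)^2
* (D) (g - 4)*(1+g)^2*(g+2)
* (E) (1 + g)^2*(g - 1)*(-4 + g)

We need to factor g^4+g*(-11) - 4+g^2*(-9)- g^3.
The factored form is (g - 4)*(g + 1)*(1 + g)*(g + 1).
A) (g - 4)*(g + 1)*(1 + g)*(g + 1)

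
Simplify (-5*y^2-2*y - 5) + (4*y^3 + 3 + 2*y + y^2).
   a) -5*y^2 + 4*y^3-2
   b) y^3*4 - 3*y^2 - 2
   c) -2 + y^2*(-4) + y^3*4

Adding the polynomials and combining like terms:
(-5*y^2 - 2*y - 5) + (4*y^3 + 3 + 2*y + y^2)
= -2 + y^2*(-4) + y^3*4
c) -2 + y^2*(-4) + y^3*4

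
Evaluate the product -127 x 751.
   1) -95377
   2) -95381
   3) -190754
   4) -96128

-127 * 751 = -95377
1) -95377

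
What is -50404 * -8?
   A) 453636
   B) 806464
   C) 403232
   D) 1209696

-50404 * -8 = 403232
C) 403232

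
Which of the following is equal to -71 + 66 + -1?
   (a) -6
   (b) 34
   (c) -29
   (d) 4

First: -71 + 66 = -5
Then: -5 + -1 = -6
a) -6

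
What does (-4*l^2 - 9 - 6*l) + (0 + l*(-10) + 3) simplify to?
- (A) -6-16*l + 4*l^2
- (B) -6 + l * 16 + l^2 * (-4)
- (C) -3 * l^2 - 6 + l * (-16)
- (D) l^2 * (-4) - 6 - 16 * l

Adding the polynomials and combining like terms:
(-4*l^2 - 9 - 6*l) + (0 + l*(-10) + 3)
= l^2 * (-4) - 6 - 16 * l
D) l^2 * (-4) - 6 - 16 * l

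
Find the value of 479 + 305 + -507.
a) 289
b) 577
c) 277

First: 479 + 305 = 784
Then: 784 + -507 = 277
c) 277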